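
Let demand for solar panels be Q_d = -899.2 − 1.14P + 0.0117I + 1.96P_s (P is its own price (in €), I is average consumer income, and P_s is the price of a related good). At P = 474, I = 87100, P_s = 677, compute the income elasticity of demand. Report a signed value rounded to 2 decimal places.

1.12

At the given values, Q_d = -899.2 − 1.14(474) + 0.0117(87100) + 1.96(677) = 906.43.
∂Q_d/∂I = 0.0117.
E = (0.0117) × (87100/906.43) = 1.1242…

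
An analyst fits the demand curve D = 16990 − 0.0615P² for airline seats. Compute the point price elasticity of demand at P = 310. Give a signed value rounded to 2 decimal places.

-1.07

dD/dP = −2·0.0615·P = -38.13. At P = 310, D = 11079.85.
Ed = (dD/dP)·(P/D) = (-38.13) × (310/11079.85) = -1.0668…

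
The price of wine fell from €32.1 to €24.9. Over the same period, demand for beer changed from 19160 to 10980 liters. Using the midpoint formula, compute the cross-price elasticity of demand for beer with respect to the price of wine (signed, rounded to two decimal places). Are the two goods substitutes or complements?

2.15; substitutes

%ΔQ_{beer} = (10980 − 19160)/avg = -8180/15070 = -0.542800…
%ΔP_{wine} = (24.9 − 32.1)/avg = -7.2/28.5 = -0.252631…
E_cross = (-8180/15070) / (-7.2/28.5) = 2.1485…
E_cross > 0 ⇒ the goods are substitutes.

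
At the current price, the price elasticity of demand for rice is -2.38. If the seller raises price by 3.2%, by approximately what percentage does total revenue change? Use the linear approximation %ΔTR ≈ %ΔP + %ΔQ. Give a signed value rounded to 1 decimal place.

-4.4%

%ΔQ ≈ Ed × %ΔP = (-2.38) × (+3.2%) = -7.6160%
%ΔTR ≈ %ΔP + %ΔQ = (+3.2%) + (-7.6160%) = -4.4160%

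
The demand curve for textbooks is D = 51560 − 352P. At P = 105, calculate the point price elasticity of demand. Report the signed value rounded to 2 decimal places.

dD/dP = −352. At P = 105, D = 51560 − 352(105) = 14600.
Ed = (dD/dP)·(P/D) = −352 × (105/14600) = -2.5315…

-2.53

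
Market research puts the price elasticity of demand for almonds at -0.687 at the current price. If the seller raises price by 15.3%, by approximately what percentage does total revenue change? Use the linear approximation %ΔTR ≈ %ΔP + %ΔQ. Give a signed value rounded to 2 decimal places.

+4.79%

%ΔQ ≈ Ed × %ΔP = (-0.687) × (+15.3%) = -10.5111%
%ΔTR ≈ %ΔP + %ΔQ = (+15.3%) + (-10.5111%) = +4.7889%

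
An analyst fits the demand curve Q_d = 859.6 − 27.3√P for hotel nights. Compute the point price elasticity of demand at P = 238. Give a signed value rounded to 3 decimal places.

dQ_d/dP = −27.3/(2√P) = -0.884798. At P = 238, Q_d = 438.436.
Ed = (dQ_d/dP)·(P/Q_d) = (-0.884798) × (238/438.436) = -0.48030…

-0.480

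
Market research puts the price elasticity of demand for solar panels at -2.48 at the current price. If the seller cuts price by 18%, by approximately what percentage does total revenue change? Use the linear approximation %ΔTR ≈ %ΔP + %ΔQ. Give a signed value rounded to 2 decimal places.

+26.64%

%ΔQ ≈ Ed × %ΔP = (-2.48) × (-18%) = +44.6400%
%ΔTR ≈ %ΔP + %ΔQ = (-18%) + (+44.6400%) = +26.6400%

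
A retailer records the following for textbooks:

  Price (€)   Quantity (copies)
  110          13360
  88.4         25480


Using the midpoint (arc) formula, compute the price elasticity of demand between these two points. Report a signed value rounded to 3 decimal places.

%ΔQ = (25480 − 13360) / [(13360 + 25480)/2] = 12120/19420 = 0.624098…
%ΔP = (88.4 − 110) / [(110 + 88.4)/2] = -21.6/99.2 = -0.217741…
Arc Ed = %ΔQ / %ΔP = (12120/19420) / (-21.6/99.2) = -2.86623…

-2.866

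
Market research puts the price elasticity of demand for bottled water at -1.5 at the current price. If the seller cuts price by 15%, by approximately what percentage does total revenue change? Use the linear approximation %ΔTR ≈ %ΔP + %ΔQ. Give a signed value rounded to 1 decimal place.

+7.5%

%ΔQ ≈ Ed × %ΔP = (-1.5) × (-15%) = +22.5000%
%ΔTR ≈ %ΔP + %ΔQ = (-15%) + (+22.5000%) = +7.5000%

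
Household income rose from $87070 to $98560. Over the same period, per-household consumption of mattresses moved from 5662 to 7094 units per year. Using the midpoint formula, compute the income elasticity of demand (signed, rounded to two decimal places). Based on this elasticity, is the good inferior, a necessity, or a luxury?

1.81; luxury

%ΔQ = (7094 − 5662)/[( 5662 + 7094)/2] = 1432/6378 = 0.224521…
%ΔIncome = (98560 − 87070)/[( 87070 + 98560)/2] = 11490/92815 = 0.123794…
E_income = (1432/6378) / (11490/92815) = 1.8136…
E_income > 1 ⇒ normal good, luxury.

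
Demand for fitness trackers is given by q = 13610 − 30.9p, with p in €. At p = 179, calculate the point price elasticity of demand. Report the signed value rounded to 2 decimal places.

dq/dp = −30.9. At p = 179, q = 13610 − 30.9(179) = 8078.9.
Ed = (dq/dp)·(p/q) = −30.9 × (179/8078.9) = -0.6846…

-0.68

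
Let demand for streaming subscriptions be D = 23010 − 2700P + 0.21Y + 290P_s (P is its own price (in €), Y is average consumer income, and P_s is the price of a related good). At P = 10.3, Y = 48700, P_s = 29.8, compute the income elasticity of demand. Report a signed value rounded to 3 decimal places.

At the given values, D = 23010 − 2700(10.3) + 0.21(48700) + 290(29.8) = 14069.
∂D/∂Y = 0.21.
E = (0.21) × (48700/14069) = 0.72691…

0.727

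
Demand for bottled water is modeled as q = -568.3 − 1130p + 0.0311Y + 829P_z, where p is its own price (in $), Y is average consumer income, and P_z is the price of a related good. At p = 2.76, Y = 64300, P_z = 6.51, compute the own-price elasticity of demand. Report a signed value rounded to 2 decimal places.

At the given values, q = -568.3 − 1130(2.76) + 0.0311(64300) + 829(6.51) = 3709.42.
∂q/∂p = −1130.
E = (-1130) × (2.76/3709.42) = -0.8407…

-0.84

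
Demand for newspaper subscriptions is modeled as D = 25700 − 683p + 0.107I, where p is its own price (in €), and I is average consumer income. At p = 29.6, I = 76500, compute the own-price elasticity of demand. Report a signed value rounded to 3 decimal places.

At the given values, D = 25700 − 683(29.6) + 0.107(76500) = 13668.7.
∂D/∂p = −683.
E = (-683) × (29.6/13668.7) = -1.47905…

-1.479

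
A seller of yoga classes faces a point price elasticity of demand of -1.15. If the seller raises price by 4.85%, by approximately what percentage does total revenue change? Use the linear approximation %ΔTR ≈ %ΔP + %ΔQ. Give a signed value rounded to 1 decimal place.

%ΔQ ≈ Ed × %ΔP = (-1.15) × (+4.85%) = -5.5775%
%ΔTR ≈ %ΔP + %ΔQ = (+4.85%) + (-5.5775%) = -0.7275%

-0.7%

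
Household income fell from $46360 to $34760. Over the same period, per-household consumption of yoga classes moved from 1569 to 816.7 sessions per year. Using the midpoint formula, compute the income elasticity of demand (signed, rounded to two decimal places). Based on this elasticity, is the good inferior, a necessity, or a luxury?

%ΔQ = (816.7 − 1569)/[( 1569 + 816.7)/2] = -752.3/1192.85 = -0.630674…
%ΔIncome = (34760 − 46360)/[( 46360 + 34760)/2] = -11600/40560 = -0.285996…
E_income = (-752.3/1192.85) / (-11600/40560) = 2.2051…
E_income > 1 ⇒ normal good, luxury.

2.21; luxury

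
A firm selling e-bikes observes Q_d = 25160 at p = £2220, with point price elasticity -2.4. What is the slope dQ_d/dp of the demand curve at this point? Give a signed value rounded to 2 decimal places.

-27.20

Ed = (dQ_d/dp)·(p/Q_d) ⇒ dQ_d/dp = Ed·Q_d/p = (-2.4)·25160/2220 = -27.2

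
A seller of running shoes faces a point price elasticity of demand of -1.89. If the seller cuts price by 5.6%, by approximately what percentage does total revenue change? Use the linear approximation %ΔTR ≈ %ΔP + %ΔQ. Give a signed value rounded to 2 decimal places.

%ΔQ ≈ Ed × %ΔP = (-1.89) × (-5.6%) = +10.5840%
%ΔTR ≈ %ΔP + %ΔQ = (-5.6%) + (+10.5840%) = +4.9840%

+4.98%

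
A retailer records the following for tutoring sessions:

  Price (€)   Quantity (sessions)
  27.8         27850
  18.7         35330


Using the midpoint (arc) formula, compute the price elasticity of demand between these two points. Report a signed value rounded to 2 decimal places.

-0.60

%ΔQ = (35330 − 27850) / [(27850 + 35330)/2] = 7480/31590 = 0.236783…
%ΔP = (18.7 − 27.8) / [(27.8 + 18.7)/2] = -9.1/23.25 = -0.391397…
Arc Ed = %ΔQ / %ΔP = (7480/31590) / (-9.1/23.25) = -0.6049…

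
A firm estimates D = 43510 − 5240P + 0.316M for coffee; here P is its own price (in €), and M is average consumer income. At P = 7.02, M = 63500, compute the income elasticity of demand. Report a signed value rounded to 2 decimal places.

0.75

At the given values, D = 43510 − 5240(7.02) + 0.316(63500) = 26791.2.
∂D/∂M = 0.316.
E = (0.316) × (63500/26791.2) = 0.7489…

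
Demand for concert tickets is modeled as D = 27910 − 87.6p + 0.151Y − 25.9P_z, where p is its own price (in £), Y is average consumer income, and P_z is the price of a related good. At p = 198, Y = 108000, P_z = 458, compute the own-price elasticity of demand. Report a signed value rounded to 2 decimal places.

At the given values, D = 27910 − 87.6(198) + 0.151(108000) − 25.9(458) = 15011.
∂D/∂p = −87.6.
E = (-87.6) × (198/15011) = -1.1554…

-1.16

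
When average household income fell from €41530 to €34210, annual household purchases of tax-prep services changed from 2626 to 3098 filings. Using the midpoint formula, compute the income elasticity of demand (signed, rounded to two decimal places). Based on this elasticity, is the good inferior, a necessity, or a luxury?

-0.85; inferior

%ΔQ = (3098 − 2626)/[( 2626 + 3098)/2] = 472/2862 = 0.164919…
%ΔIncome = (34210 − 41530)/[( 41530 + 34210)/2] = -7320/37870 = -0.193292…
E_income = (472/2862) / (-7320/37870) = -0.8532…
E_income < 0 ⇒ inferior good.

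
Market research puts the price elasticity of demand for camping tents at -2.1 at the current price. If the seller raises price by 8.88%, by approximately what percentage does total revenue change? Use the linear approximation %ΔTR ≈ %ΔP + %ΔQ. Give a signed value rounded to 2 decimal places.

%ΔQ ≈ Ed × %ΔP = (-2.1) × (+8.88%) = -18.6480%
%ΔTR ≈ %ΔP + %ΔQ = (+8.88%) + (-18.6480%) = -9.7680%

-9.77%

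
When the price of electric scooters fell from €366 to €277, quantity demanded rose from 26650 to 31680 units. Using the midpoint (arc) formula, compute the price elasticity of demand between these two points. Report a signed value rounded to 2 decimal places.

-0.62

%ΔQ = (31680 − 26650) / [(26650 + 31680)/2] = 5030/29165 = 0.172466…
%ΔP = (277 − 366) / [(366 + 277)/2] = -89/321.5 = -0.276827…
Arc Ed = %ΔQ / %ΔP = (5030/29165) / (-89/321.5) = -0.6230…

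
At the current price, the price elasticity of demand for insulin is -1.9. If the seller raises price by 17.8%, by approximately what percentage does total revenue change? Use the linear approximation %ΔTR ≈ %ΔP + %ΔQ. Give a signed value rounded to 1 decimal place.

%ΔQ ≈ Ed × %ΔP = (-1.9) × (+17.8%) = -33.8200%
%ΔTR ≈ %ΔP + %ΔQ = (+17.8%) + (-33.8200%) = -16.0200%

-16.0%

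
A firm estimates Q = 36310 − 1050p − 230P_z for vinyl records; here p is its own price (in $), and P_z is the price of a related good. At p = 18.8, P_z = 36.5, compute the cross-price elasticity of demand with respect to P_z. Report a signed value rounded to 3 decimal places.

-1.027

At the given values, Q = 36310 − 1050(18.8) − 230(36.5) = 8175.
∂Q/∂P_z = -230.
E = (-230) × (36.5/8175) = -1.02691…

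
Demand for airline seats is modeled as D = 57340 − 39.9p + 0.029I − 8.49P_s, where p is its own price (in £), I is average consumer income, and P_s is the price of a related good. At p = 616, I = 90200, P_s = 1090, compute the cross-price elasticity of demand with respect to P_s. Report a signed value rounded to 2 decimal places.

-0.35

At the given values, D = 57340 − 39.9(616) + 0.029(90200) − 8.49(1090) = 26123.3.
∂D/∂P_s = -8.49.
E = (-8.49) × (1090/26123.3) = -0.3542…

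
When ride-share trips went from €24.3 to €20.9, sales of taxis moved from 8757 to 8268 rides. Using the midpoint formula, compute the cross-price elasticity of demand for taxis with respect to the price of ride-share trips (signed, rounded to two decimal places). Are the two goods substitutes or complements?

0.38; substitutes

%ΔQ_{taxis} = (8268 − 8757)/avg = -489/8512.5 = -0.057444…
%ΔP_{ride-share trips} = (20.9 − 24.3)/avg = -3.4/22.6 = -0.150442…
E_cross = (-489/8512.5) / (-3.4/22.6) = 0.3818…
E_cross > 0 ⇒ the goods are substitutes.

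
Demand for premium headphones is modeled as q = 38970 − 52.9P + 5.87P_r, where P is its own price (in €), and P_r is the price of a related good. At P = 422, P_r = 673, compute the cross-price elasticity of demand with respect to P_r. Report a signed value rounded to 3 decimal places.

At the given values, q = 38970 − 52.9(422) + 5.87(673) = 20596.71.
∂q/∂P_r = 5.87.
E = (5.87) × (673/20596.71) = 0.19180…

0.192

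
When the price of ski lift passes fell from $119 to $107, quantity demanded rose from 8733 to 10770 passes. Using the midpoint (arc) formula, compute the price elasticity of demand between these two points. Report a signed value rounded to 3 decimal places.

-1.967

%ΔQ = (10770 − 8733) / [(8733 + 10770)/2] = 2037/9751.5 = 0.208890…
%ΔP = (107 − 119) / [(119 + 107)/2] = -12/113 = -0.106194…
Arc Ed = %ΔQ / %ΔP = (2037/9751.5) / (-12/113) = -1.96705…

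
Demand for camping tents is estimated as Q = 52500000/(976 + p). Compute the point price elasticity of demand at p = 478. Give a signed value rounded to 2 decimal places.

-0.33

dQ/dp = −52500000/(976 + p)² = -24.8331. At p = 478, Q = 36107.3.
Ed = (dQ/dp)·(p/Q) = (-24.8331) × (478/36107.3) = -0.3287…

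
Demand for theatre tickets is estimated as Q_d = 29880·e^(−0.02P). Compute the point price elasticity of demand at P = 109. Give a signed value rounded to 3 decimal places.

-2.180

dQ_d/dP = −0.02·Q_d = -67.5536. At P = 109, Q_d = 3377.68.
Ed = (dQ_d/dP)·(P/Q_d) = (-67.5536) × (109/3377.68) = -2.18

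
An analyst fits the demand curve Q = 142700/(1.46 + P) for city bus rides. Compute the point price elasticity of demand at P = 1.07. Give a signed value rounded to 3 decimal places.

-0.423

dQ/dP = −142700/(1.46 + P)² = -22293.7. At P = 1.07, Q = 56403.2.
Ed = (dQ/dP)·(P/Q) = (-22293.7) × (1.07/56403.2) = -0.42292…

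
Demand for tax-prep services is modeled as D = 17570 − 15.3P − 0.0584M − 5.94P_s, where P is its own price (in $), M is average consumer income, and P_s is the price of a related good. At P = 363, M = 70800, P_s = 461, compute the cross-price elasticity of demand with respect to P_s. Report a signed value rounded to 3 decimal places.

At the given values, D = 17570 − 15.3(363) − 0.0584(70800) − 5.94(461) = 5143.04.
∂D/∂P_s = -5.94.
E = (-5.94) × (461/5143.04) = -0.53243…

-0.532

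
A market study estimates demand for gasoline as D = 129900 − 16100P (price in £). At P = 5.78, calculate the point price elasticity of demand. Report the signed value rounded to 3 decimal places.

dD/dP = −16100. At P = 5.78, D = 129900 − 16100(5.78) = 36842.
Ed = (dD/dP)·(P/D) = −16100 × (5.78/36842) = -2.52586…

-2.526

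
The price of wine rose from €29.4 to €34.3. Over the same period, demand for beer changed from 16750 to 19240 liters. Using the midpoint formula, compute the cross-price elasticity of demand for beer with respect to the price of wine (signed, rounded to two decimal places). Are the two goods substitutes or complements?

%ΔQ_{beer} = (19240 − 16750)/avg = 2490/17995 = 0.138371…
%ΔP_{wine} = (34.3 − 29.4)/avg = 4.9/31.85 = 0.153846…
E_cross = (2490/17995) / (4.9/31.85) = 0.8994…
E_cross > 0 ⇒ the goods are substitutes.

0.90; substitutes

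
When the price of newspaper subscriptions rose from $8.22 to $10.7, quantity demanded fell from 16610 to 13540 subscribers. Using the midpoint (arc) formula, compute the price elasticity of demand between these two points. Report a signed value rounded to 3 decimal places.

-0.777

%ΔQ = (13540 − 16610) / [(16610 + 13540)/2] = -3070/15075 = -0.203648…
%ΔP = (10.7 − 8.22) / [(8.22 + 10.7)/2] = 2.48/9.46 = 0.262156…
Arc Ed = %ΔQ / %ΔP = (-3070/15075) / (2.48/9.46) = -0.77682…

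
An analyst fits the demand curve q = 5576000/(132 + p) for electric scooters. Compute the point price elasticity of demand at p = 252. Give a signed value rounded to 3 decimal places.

dq/dp = −5576000/(132 + p)² = -37.8147. At p = 252, q = 14520.8.
Ed = (dq/dp)·(p/q) = (-37.8147) × (252/14520.8) = -0.65625

-0.656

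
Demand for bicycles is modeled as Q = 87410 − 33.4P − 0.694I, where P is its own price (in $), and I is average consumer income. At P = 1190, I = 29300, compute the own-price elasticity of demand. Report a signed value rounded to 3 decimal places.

At the given values, Q = 87410 − 33.4(1190) − 0.694(29300) = 27329.8.
∂Q/∂P = −33.4.
E = (-33.4) × (1190/27329.8) = -1.45430…

-1.454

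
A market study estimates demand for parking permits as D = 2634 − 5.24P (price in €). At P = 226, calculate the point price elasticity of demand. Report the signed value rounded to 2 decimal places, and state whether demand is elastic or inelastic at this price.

dD/dP = −5.24. At P = 226, D = 2634 − 5.24(226) = 1449.76.
Ed = (dD/dP)·(P/D) = −5.24 × (226/1449.76) = -0.8168…
|Ed| = 0.82 < 1, so demand is inelastic.

-0.82; inelastic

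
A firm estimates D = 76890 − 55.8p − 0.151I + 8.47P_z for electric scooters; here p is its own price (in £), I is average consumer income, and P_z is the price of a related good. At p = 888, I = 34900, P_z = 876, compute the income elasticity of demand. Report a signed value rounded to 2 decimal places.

-0.18

At the given values, D = 76890 − 55.8(888) − 0.151(34900) + 8.47(876) = 29489.42.
∂D/∂I = -0.151.
E = (-0.151) × (34900/29489.42) = -0.1787…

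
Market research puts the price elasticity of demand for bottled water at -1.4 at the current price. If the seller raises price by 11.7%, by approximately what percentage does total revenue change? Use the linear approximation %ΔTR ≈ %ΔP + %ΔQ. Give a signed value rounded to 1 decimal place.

%ΔQ ≈ Ed × %ΔP = (-1.4) × (+11.7%) = -16.3800%
%ΔTR ≈ %ΔP + %ΔQ = (+11.7%) + (-16.3800%) = -4.6800%

-4.7%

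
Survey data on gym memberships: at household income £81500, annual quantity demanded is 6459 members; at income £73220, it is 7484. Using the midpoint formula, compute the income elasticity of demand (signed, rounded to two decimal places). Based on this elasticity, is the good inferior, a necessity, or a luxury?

%ΔQ = (7484 − 6459)/[( 6459 + 7484)/2] = 1025/6971.5 = 0.147027…
%ΔIncome = (73220 − 81500)/[( 81500 + 73220)/2] = -8280/77360 = -0.107032…
E_income = (1025/6971.5) / (-8280/77360) = -1.3736…
E_income < 0 ⇒ inferior good.

-1.37; inferior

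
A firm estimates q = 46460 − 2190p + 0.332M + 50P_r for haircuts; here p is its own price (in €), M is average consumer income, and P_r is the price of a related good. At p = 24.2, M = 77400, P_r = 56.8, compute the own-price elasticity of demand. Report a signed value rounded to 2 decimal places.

At the given values, q = 46460 − 2190(24.2) + 0.332(77400) + 50(56.8) = 21998.8.
∂q/∂p = −2190.
E = (-2190) × (24.2/21998.8) = -2.4091…

-2.41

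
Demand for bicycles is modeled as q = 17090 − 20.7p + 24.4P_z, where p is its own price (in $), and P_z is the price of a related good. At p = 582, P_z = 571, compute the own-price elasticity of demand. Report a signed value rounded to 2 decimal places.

-0.63

At the given values, q = 17090 − 20.7(582) + 24.4(571) = 18975.
∂q/∂p = −20.7.
E = (-20.7) × (582/18975) = -0.6349…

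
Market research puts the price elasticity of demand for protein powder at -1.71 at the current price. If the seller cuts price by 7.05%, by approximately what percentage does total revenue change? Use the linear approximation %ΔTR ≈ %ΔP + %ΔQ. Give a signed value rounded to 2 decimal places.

%ΔQ ≈ Ed × %ΔP = (-1.71) × (-7.05%) = +12.0555%
%ΔTR ≈ %ΔP + %ΔQ = (-7.05%) + (+12.0555%) = +5.0055%

+5.01%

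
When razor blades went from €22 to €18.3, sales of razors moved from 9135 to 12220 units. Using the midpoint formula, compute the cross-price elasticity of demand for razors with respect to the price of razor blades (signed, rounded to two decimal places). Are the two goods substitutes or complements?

-1.57; complements

%ΔQ_{razors} = (12220 − 9135)/avg = 3085/10677.5 = 0.288925…
%ΔP_{razor blades} = (18.3 − 22)/avg = -3.7/20.15 = -0.183622…
E_cross = (3085/10677.5) / (-3.7/20.15) = -1.5734…
E_cross < 0 ⇒ the goods are complements.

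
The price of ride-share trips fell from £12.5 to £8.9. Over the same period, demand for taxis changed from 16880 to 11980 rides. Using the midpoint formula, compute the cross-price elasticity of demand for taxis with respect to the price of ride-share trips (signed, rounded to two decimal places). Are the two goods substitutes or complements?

1.01; substitutes

%ΔQ_{taxis} = (11980 − 16880)/avg = -4900/14430 = -0.339570…
%ΔP_{ride-share trips} = (8.9 − 12.5)/avg = -3.6/10.7 = -0.336448…
E_cross = (-4900/14430) / (-3.6/10.7) = 1.0092…
E_cross > 0 ⇒ the goods are substitutes.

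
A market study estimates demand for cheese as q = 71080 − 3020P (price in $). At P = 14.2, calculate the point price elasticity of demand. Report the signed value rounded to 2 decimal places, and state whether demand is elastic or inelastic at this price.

dq/dP = −3020. At P = 14.2, q = 71080 − 3020(14.2) = 28196.
Ed = (dq/dP)·(P/q) = −3020 × (14.2/28196) = -1.5209…
|Ed| = 1.52 > 1, so demand is elastic.

-1.52; elastic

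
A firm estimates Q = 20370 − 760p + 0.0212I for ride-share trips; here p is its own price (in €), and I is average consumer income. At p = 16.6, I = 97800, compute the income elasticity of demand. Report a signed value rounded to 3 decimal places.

At the given values, Q = 20370 − 760(16.6) + 0.0212(97800) = 9827.36.
∂Q/∂I = 0.0212.
E = (0.0212) × (97800/9827.36) = 0.21097…

0.211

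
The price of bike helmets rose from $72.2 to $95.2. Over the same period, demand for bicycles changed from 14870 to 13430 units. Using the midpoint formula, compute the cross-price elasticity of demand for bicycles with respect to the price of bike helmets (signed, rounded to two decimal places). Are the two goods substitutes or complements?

-0.37; complements

%ΔQ_{bicycles} = (13430 − 14870)/avg = -1440/14150 = -0.101766…
%ΔP_{bike helmets} = (95.2 − 72.2)/avg = 23/83.7 = 0.274790…
E_cross = (-1440/14150) / (23/83.7) = -0.3703…
E_cross < 0 ⇒ the goods are complements.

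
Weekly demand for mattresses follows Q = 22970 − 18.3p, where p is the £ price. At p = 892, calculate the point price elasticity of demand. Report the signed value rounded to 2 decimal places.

-2.46

dQ/dp = −18.3. At p = 892, Q = 22970 − 18.3(892) = 6646.4.
Ed = (dQ/dp)·(p/Q) = −18.3 × (892/6646.4) = -2.4560…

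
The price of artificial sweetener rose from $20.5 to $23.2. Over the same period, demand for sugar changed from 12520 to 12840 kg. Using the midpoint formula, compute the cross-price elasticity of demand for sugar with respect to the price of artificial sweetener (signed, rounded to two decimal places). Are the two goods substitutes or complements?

0.20; substitutes

%ΔQ_{sugar} = (12840 − 12520)/avg = 320/12680 = 0.025236…
%ΔP_{artificial sweetener} = (23.2 − 20.5)/avg = 2.7/21.85 = 0.123569…
E_cross = (320/12680) / (2.7/21.85) = 0.2042…
E_cross > 0 ⇒ the goods are substitutes.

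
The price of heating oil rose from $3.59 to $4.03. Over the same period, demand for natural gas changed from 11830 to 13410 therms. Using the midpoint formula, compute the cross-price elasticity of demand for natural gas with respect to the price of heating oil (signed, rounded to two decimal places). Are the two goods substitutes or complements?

%ΔQ_{natural gas} = (13410 − 11830)/avg = 1580/12620 = 0.125198…
%ΔP_{heating oil} = (4.03 − 3.59)/avg = 0.44/3.81 = 0.115485…
E_cross = (1580/12620) / (0.44/3.81) = 1.0841…
E_cross > 0 ⇒ the goods are substitutes.

1.08; substitutes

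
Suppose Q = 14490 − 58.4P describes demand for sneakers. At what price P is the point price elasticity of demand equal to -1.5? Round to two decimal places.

Ed = −58.4P/(14490 − 58.4P). Set this equal to -1.5:
58.4P = 1.5·(14490 − 58.4P) ⇒ 58.4P(1 + 1.5) = 1.5·14490
P = 1.5·14490 / (58.4·2.5) = 148.8698…

148.87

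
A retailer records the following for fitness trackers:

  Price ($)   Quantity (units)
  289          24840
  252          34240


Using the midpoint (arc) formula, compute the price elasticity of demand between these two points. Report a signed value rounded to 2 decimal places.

%ΔQ = (34240 − 24840) / [(24840 + 34240)/2] = 9400/29540 = 0.318212…
%ΔP = (252 − 289) / [(289 + 252)/2] = -37/270.5 = -0.136783…
Arc Ed = %ΔQ / %ΔP = (9400/29540) / (-37/270.5) = -2.3263…

-2.33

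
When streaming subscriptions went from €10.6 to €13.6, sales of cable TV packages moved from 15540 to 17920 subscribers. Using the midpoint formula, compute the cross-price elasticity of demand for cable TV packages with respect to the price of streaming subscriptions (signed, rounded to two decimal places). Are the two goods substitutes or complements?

0.57; substitutes

%ΔQ_{cable TV packages} = (17920 − 15540)/avg = 2380/16730 = 0.142259…
%ΔP_{streaming subscriptions} = (13.6 − 10.6)/avg = 3/12.1 = 0.247933…
E_cross = (2380/16730) / (3/12.1) = 0.5737…
E_cross > 0 ⇒ the goods are substitutes.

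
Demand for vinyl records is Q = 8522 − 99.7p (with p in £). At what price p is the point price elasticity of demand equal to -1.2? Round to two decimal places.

46.62

Ed = −99.7p/(8522 − 99.7p). Set this equal to -1.2:
99.7p = 1.2·(8522 − 99.7p) ⇒ 99.7p(1 + 1.2) = 1.2·8522
p = 1.2·8522 / (99.7·2.2) = 46.6235…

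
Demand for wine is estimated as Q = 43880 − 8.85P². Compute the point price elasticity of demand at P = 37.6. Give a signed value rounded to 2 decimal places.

-0.80

dQ/dP = −2·8.85·P = -665.52. At P = 37.6, Q = 31368.224.
Ed = (dQ/dP)·(P/Q) = (-665.52) × (37.6/31368.224) = -0.7977…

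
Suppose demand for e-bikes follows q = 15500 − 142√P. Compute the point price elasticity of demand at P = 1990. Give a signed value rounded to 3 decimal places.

-0.346

dq/dP = −142/(2√P) = -1.59159. At P = 1990, q = 9165.46.
Ed = (dq/dP)·(P/q) = (-1.59159) × (1990/9165.46) = -0.34556…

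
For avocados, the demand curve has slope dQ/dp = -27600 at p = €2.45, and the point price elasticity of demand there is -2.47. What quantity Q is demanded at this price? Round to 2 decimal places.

27376.52

Ed = (dQ/dp)·(p/Q) ⇒ Q = (dQ/dp)·p/Ed = (-27600)·2.45/(-2.47) = 27376.5182…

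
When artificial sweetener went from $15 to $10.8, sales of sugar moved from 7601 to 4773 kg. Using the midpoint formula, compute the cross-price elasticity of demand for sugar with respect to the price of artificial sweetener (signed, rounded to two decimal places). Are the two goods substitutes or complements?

1.40; substitutes

%ΔQ_{sugar} = (4773 − 7601)/avg = -2828/6187 = -0.457087…
%ΔP_{artificial sweetener} = (10.8 − 15)/avg = -4.2/12.9 = -0.325581…
E_cross = (-2828/6187) / (-4.2/12.9) = 1.4039…
E_cross > 0 ⇒ the goods are substitutes.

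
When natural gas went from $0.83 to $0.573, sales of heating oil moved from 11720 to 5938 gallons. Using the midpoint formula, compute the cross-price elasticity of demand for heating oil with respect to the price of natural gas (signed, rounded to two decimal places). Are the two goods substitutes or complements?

%ΔQ_{heating oil} = (5938 − 11720)/avg = -5782/8829 = -0.654887…
%ΔP_{natural gas} = (0.573 − 0.83)/avg = -0.257/0.7015 = -0.366357…
E_cross = (-5782/8829) / (-0.257/0.7015) = 1.7875…
E_cross > 0 ⇒ the goods are substitutes.

1.79; substitutes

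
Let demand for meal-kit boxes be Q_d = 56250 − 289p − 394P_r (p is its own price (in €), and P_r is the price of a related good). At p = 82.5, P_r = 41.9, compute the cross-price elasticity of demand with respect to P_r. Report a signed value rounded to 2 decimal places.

-1.04

At the given values, Q_d = 56250 − 289(82.5) − 394(41.9) = 15898.9.
∂Q_d/∂P_r = -394.
E = (-394) × (41.9/15898.9) = -1.0383…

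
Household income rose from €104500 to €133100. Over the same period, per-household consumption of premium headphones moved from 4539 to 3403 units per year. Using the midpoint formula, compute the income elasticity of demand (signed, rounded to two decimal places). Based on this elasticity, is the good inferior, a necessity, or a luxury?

%ΔQ = (3403 − 4539)/[( 4539 + 3403)/2] = -1136/3971 = -0.286074…
%ΔIncome = (133100 − 104500)/[( 104500 + 133100)/2] = 28600/118800 = 0.240740…
E_income = (-1136/3971) / (28600/118800) = -1.1883…
E_income < 0 ⇒ inferior good.

-1.19; inferior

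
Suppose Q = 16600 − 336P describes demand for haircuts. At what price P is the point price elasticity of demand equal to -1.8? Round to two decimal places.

31.76

Ed = −336P/(16600 − 336P). Set this equal to -1.8:
336P = 1.8·(16600 − 336P) ⇒ 336P(1 + 1.8) = 1.8·16600
P = 1.8·16600 / (336·2.8) = 31.7602…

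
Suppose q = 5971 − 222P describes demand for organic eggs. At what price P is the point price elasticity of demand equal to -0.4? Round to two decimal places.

Ed = −222P/(5971 − 222P). Set this equal to -0.4:
222P = 0.4·(5971 − 222P) ⇒ 222P(1 + 0.4) = 0.4·5971
P = 0.4·5971 / (222·1.4) = 7.6846…

7.68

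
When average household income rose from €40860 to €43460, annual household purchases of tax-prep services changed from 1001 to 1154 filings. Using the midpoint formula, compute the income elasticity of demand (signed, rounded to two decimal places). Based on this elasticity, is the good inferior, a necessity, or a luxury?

2.30; luxury

%ΔQ = (1154 − 1001)/[( 1001 + 1154)/2] = 153/1077.5 = 0.141995…
%ΔIncome = (43460 − 40860)/[( 40860 + 43460)/2] = 2600/42160 = 0.061669…
E_income = (153/1077.5) / (2600/42160) = 2.3025…
E_income > 1 ⇒ normal good, luxury.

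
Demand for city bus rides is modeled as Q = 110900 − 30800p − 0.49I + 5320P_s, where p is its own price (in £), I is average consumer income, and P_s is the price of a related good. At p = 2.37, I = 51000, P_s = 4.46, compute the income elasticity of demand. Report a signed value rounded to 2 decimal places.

-0.68

At the given values, Q = 110900 − 30800(2.37) − 0.49(51000) + 5320(4.46) = 36641.2.
∂Q/∂I = -0.49.
E = (-0.49) × (51000/36641.2) = -0.6820…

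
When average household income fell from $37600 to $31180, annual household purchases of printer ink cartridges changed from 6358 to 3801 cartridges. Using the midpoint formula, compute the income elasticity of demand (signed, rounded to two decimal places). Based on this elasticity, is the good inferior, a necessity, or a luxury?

2.70; luxury

%ΔQ = (3801 − 6358)/[( 6358 + 3801)/2] = -2557/5079.5 = -0.503396…
%ΔIncome = (31180 − 37600)/[( 37600 + 31180)/2] = -6420/34390 = -0.186682…
E_income = (-2557/5079.5) / (-6420/34390) = 2.6965…
E_income > 1 ⇒ normal good, luxury.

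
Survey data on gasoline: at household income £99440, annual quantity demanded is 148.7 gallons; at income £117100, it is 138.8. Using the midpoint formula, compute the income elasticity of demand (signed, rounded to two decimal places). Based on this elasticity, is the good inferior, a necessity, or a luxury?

%ΔQ = (138.8 − 148.7)/[( 148.7 + 138.8)/2] = -9.9/143.75 = -0.068869…
%ΔIncome = (117100 − 99440)/[( 99440 + 117100)/2] = 17660/108270 = 0.163110…
E_income = (-9.9/143.75) / (17660/108270) = -0.4222…
E_income < 0 ⇒ inferior good.

-0.42; inferior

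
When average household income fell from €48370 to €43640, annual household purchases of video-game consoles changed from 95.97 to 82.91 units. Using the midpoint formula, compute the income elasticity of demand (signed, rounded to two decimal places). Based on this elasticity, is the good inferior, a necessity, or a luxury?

%ΔQ = (82.91 − 95.97)/[( 95.97 + 82.91)/2] = -13.06/89.44 = -0.146019…
%ΔIncome = (43640 − 48370)/[( 48370 + 43640)/2] = -4730/46005 = -0.102814…
E_income = (-13.06/89.44) / (-4730/46005) = 1.4202…
E_income > 1 ⇒ normal good, luxury.

1.42; luxury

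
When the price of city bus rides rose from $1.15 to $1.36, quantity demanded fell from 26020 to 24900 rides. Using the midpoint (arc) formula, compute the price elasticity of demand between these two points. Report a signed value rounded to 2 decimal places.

-0.26

%ΔQ = (24900 − 26020) / [(26020 + 24900)/2] = -1120/25460 = -0.043990…
%ΔP = (1.36 − 1.15) / [(1.15 + 1.36)/2] = 0.21/1.255 = 0.167330…
Arc Ed = %ΔQ / %ΔP = (-1120/25460) / (0.21/1.255) = -0.2628…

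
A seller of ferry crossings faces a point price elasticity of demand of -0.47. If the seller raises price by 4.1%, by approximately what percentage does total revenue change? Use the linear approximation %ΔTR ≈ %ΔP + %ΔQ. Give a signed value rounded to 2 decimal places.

+2.17%

%ΔQ ≈ Ed × %ΔP = (-0.47) × (+4.1%) = -1.9270%
%ΔTR ≈ %ΔP + %ΔQ = (+4.1%) + (-1.9270%) = +2.1730%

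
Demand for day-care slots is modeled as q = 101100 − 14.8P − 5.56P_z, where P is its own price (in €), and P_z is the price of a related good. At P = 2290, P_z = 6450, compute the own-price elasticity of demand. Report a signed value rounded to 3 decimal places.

At the given values, q = 101100 − 14.8(2290) − 5.56(6450) = 31346.
∂q/∂P = −14.8.
E = (-14.8) × (2290/31346) = -1.08122…

-1.081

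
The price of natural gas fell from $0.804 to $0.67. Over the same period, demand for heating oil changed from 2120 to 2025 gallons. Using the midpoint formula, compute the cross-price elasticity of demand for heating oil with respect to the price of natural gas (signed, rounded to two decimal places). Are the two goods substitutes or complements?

%ΔQ_{heating oil} = (2025 − 2120)/avg = -95/2072.5 = -0.045838…
%ΔP_{natural gas} = (0.67 − 0.804)/avg = -0.134/0.737 = -0.181818…
E_cross = (-95/2072.5) / (-0.134/0.737) = 0.2521…
E_cross > 0 ⇒ the goods are substitutes.

0.25; substitutes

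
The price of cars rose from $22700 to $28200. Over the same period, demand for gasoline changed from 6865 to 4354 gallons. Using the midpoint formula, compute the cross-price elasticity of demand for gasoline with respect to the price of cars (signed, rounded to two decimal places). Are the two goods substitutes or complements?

%ΔQ_{gasoline} = (4354 − 6865)/avg = -2511/5609.5 = -0.447633…
%ΔP_{cars} = (28200 − 22700)/avg = 5500/25450 = 0.216110…
E_cross = (-2511/5609.5) / (5500/25450) = -2.0713…
E_cross < 0 ⇒ the goods are complements.

-2.07; complements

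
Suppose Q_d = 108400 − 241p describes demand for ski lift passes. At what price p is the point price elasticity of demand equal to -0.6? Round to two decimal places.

168.67

Ed = −241p/(108400 − 241p). Set this equal to -0.6:
241p = 0.6·(108400 − 241p) ⇒ 241p(1 + 0.6) = 0.6·108400
p = 0.6·108400 / (241·1.6) = 168.6721…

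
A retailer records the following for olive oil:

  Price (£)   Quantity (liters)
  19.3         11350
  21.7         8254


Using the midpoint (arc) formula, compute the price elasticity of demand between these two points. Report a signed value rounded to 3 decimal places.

%ΔQ = (8254 − 11350) / [(11350 + 8254)/2] = -3096/9802 = -0.315853…
%ΔP = (21.7 − 19.3) / [(19.3 + 21.7)/2] = 2.4/20.5 = 0.117073…
Arc Ed = %ΔQ / %ΔP = (-3096/9802) / (2.4/20.5) = -2.69791…

-2.698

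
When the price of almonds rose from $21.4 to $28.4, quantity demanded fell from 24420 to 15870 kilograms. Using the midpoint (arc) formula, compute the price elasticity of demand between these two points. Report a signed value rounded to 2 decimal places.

%ΔQ = (15870 − 24420) / [(24420 + 15870)/2] = -8550/20145 = -0.424422…
%ΔP = (28.4 − 21.4) / [(21.4 + 28.4)/2] = 7/24.9 = 0.281124…
Arc Ed = %ΔQ / %ΔP = (-8550/20145) / (7/24.9) = -1.5097…

-1.51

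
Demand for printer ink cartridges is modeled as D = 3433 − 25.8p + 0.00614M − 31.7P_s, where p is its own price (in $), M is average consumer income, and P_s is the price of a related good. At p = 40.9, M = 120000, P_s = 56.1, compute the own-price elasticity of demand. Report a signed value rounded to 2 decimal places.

At the given values, D = 3433 − 25.8(40.9) + 0.00614(120000) − 31.7(56.1) = 1336.21.
∂D/∂p = −25.8.
E = (-25.8) × (40.9/1336.21) = -0.7897…

-0.79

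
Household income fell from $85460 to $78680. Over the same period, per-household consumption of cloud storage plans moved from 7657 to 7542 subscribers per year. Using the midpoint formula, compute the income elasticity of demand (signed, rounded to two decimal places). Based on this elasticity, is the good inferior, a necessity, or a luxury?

0.18; necessity

%ΔQ = (7542 − 7657)/[( 7657 + 7542)/2] = -115/7599.5 = -0.015132…
%ΔIncome = (78680 − 85460)/[( 85460 + 78680)/2] = -6780/82070 = -0.082612…
E_income = (-115/7599.5) / (-6780/82070) = 0.1831…
0 < E_income < 1 ⇒ normal good, necessity.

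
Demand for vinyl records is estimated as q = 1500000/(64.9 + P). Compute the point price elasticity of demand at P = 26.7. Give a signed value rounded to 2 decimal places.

-0.29

dq/dP = −1500000/(64.9 + P)² = -178.772. At P = 26.7, q = 16375.5.
Ed = (dq/dP)·(P/q) = (-178.772) × (26.7/16375.5) = -0.2914…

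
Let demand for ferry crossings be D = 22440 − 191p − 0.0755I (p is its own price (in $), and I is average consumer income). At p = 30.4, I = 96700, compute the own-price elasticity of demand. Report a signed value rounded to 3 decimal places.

-0.622

At the given values, D = 22440 − 191(30.4) − 0.0755(96700) = 9332.75.
∂D/∂p = −191.
E = (-191) × (30.4/9332.75) = -0.62215…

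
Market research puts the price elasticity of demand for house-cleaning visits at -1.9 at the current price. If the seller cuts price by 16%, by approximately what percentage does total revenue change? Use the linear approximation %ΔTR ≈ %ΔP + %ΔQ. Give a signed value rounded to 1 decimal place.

%ΔQ ≈ Ed × %ΔP = (-1.9) × (-16%) = +30.4000%
%ΔTR ≈ %ΔP + %ΔQ = (-16%) + (+30.4000%) = +14.4000%

+14.4%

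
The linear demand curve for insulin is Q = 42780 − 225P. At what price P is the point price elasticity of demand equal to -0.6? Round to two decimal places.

71.30

Ed = −225P/(42780 − 225P). Set this equal to -0.6:
225P = 0.6·(42780 − 225P) ⇒ 225P(1 + 0.6) = 0.6·42780
P = 0.6·42780 / (225·1.6) = 71.3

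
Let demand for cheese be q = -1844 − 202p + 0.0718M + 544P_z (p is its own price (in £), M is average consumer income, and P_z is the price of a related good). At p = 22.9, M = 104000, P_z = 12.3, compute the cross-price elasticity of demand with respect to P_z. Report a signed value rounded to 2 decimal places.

At the given values, q = -1844 − 202(22.9) + 0.0718(104000) + 544(12.3) = 7688.6.
∂q/∂P_z = 544.
E = (544) × (12.3/7688.6) = 0.8702…

0.87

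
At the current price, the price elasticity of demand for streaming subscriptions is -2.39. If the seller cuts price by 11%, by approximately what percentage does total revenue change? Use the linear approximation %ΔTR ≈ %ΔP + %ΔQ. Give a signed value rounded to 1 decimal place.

%ΔQ ≈ Ed × %ΔP = (-2.39) × (-11%) = +26.2900%
%ΔTR ≈ %ΔP + %ΔQ = (-11%) + (+26.2900%) = +15.2900%

+15.3%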